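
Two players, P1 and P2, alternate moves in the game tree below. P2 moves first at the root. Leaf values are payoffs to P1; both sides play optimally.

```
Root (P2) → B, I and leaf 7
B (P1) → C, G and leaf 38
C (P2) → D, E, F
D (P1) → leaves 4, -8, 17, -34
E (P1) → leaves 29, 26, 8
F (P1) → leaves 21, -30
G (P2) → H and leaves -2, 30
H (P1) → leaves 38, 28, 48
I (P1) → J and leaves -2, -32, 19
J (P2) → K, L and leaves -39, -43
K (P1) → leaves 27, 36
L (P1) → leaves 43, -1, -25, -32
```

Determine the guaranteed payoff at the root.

D (P1): max(4, -8, 17, -34) = 17
E (P1): max(29, 26, 8) = 29
F (P1): max(21, -30) = 21
C (P2): min(17, 29, 21) = 17
H (P1): max(38, 28, 48) = 48
G (P2): min(48, -2, 30) = -2
B (P1): max(17, -2, 38) = 38
K (P1): max(27, 36) = 36
L (P1): max(43, -1, -25, -32) = 43
J (P2): min(36, 43, -39, -43) = -43
I (P1): max(-43, -2, -32, 19) = 19
Root (P2): min(38, 19, 7) = 7

7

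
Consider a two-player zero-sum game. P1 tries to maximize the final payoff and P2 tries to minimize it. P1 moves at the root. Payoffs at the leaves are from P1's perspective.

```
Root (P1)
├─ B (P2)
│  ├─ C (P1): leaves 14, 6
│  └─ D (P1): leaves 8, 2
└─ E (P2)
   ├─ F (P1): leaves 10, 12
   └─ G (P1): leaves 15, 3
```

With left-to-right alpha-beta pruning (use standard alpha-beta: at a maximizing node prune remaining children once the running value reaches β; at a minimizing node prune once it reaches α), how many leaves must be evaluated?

C [α=-∞,β=+∞]: v=14
D [α=-∞,β=14]: v=8
B [α=-∞,β=+∞]: v=8
F [α=8,β=+∞]: v=12
G [α=8,β=12]: v=15 after child 1 ≥ β → β-cutoff, skip 1
E [α=8,β=+∞]: v=12
Root [α=-∞,β=+∞]: v=12
Leaves evaluated: 7 of 8.

7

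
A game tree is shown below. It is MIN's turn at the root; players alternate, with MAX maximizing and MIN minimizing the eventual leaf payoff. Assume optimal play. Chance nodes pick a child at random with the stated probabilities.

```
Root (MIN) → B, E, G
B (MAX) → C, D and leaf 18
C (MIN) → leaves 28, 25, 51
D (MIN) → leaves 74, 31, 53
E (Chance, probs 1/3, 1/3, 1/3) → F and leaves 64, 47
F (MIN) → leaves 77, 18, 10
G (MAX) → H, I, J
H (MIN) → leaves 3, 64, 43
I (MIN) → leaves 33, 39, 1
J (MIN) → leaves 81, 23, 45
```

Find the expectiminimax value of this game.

23

C (MIN): min(28, 25, 51) = 25
D (MIN): min(74, 31, 53) = 31
B (MAX): max(25, 31, 18) = 31
F (MIN): min(77, 18, 10) = 10
E (Chance): 1/3·10 + 1/3·64 + 1/3·47 = 40.33
H (MIN): min(3, 64, 43) = 3
I (MIN): min(33, 39, 1) = 1
J (MIN): min(81, 23, 45) = 23
G (MAX): max(3, 1, 23) = 23
Root (MIN): min(31, 40.33, 23) = 23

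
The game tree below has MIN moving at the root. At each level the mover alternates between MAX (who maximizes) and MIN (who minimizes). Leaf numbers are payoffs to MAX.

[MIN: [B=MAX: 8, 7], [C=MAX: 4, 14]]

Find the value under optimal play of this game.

B (MAX): max(8, 7) = 8
C (MAX): max(4, 14) = 14
Root (MIN): min(8, 14) = 8

8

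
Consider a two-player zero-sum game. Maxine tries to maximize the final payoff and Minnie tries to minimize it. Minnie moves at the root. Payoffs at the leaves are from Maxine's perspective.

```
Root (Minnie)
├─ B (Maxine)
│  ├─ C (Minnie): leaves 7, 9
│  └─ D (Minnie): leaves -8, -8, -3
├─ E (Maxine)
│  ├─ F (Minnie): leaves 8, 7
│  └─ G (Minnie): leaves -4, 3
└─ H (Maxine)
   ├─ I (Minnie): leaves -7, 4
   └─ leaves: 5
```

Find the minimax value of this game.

C (Minnie): min(7, 9) = 7
D (Minnie): min(-8, -8, -3) = -8
B (Maxine): max(7, -8) = 7
F (Minnie): min(8, 7) = 7
G (Minnie): min(-4, 3) = -4
E (Maxine): max(7, -4) = 7
I (Minnie): min(-7, 4) = -7
H (Maxine): max(-7, 5) = 5
Root (Minnie): min(7, 7, 5) = 5

5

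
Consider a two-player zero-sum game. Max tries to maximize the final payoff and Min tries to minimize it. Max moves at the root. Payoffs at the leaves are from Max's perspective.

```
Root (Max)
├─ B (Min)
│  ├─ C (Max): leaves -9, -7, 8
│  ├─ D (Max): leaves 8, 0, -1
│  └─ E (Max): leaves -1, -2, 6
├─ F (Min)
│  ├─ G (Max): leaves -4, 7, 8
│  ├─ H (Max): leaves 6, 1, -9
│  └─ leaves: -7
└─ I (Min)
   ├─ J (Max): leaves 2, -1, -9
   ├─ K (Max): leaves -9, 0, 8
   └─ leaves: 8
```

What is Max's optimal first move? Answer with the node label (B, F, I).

C (Max): max(-9, -7, 8) = 8
D (Max): max(8, 0, -1) = 8
E (Max): max(-1, -2, 6) = 6
B (Min): min(8, 8, 6) = 6
G (Max): max(-4, 7, 8) = 8
H (Max): max(6, 1, -9) = 6
F (Min): min(8, 6, -7) = -7
J (Max): max(2, -1, -9) = 2
K (Max): max(-9, 0, 8) = 8
I (Min): min(2, 8, 8) = 2
Root (Max): max(6, -7, 2) = 6
Max picks the child with the highest value: B (value 6).

B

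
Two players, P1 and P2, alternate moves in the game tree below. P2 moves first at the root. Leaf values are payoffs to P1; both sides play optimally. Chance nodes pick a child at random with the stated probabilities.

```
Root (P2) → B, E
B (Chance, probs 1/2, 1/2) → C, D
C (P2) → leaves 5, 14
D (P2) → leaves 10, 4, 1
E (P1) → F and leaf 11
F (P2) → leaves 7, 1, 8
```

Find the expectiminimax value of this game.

3

C (P2): min(5, 14) = 5
D (P2): min(10, 4, 1) = 1
B (Chance): 1/2·5 + 1/2·1 = 3
F (P2): min(7, 1, 8) = 1
E (P1): max(1, 11) = 11
Root (P2): min(3, 11) = 3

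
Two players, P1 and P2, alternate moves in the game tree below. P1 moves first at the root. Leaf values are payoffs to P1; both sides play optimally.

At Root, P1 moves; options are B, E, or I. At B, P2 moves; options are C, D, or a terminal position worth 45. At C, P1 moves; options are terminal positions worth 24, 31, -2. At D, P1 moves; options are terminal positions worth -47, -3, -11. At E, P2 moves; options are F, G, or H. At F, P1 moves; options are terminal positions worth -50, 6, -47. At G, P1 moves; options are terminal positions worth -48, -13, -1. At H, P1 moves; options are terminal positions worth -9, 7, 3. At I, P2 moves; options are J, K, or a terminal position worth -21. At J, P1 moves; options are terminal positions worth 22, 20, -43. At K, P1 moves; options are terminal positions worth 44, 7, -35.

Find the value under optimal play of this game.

-1

C (P1): max(24, 31, -2) = 31
D (P1): max(-47, -3, -11) = -3
B (P2): min(31, -3, 45) = -3
F (P1): max(-50, 6, -47) = 6
G (P1): max(-48, -13, -1) = -1
H (P1): max(-9, 7, 3) = 7
E (P2): min(6, -1, 7) = -1
J (P1): max(22, 20, -43) = 22
K (P1): max(44, 7, -35) = 44
I (P2): min(22, 44, -21) = -21
Root (P1): max(-3, -1, -21) = -1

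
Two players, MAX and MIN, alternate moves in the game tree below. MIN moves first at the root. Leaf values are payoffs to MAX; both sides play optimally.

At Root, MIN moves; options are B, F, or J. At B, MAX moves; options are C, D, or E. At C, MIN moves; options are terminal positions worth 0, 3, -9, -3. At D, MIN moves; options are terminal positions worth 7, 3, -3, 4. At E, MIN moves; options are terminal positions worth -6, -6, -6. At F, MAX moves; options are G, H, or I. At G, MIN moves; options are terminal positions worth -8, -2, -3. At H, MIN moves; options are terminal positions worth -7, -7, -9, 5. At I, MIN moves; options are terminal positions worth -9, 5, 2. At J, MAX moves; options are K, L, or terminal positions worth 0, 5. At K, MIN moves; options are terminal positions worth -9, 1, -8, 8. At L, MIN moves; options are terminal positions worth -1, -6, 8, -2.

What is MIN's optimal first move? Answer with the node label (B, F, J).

C (MIN): min(0, 3, -9, -3) = -9
D (MIN): min(7, 3, -3, 4) = -3
E (MIN): min(-6, -6, -6) = -6
B (MAX): max(-9, -3, -6) = -3
G (MIN): min(-8, -2, -3) = -8
H (MIN): min(-7, -7, -9, 5) = -9
I (MIN): min(-9, 5, 2) = -9
F (MAX): max(-8, -9, -9) = -8
K (MIN): min(-9, 1, -8, 8) = -9
L (MIN): min(-1, -6, 8, -2) = -6
J (MAX): max(-9, -6, 0, 5) = 5
Root (MIN): min(-3, -8, 5) = -8
MIN picks the child with the lowest value: F (value -8).

F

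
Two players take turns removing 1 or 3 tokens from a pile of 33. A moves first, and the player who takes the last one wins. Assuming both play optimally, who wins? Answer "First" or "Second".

Positions where the player to move wins (W) vs loses (L):
i:   0  1  2  3  4  5  6  7  8  9 10 11 12 13 14 15 16 17 18 19 20 21 22 23 24 25 26 27 28 29 30 31 32 33
     L  W  L  W  L  W  L  W  L  W  L  W  L  W  L  W  L  W  L  W  L  W  L  W  L  W  L  W  L  W  L  W  L  W
Position 33 is W, so the first player wins.

First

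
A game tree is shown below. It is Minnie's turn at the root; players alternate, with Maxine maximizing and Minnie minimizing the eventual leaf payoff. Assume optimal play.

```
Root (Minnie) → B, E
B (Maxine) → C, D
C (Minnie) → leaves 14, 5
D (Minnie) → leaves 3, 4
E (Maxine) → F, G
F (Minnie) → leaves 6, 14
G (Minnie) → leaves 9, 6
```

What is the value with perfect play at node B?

5

C: min(14, 5) = 5
D: min(3, 4) = 3
B: max(5, 3) = 5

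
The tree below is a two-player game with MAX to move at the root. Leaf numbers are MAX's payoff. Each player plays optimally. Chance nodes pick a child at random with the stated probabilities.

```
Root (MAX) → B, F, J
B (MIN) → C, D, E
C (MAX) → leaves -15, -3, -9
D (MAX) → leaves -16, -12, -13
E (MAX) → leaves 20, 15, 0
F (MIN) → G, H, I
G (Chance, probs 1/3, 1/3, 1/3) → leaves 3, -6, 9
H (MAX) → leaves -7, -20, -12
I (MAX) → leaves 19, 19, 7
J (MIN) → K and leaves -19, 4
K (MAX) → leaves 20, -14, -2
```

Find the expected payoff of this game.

-7

C (MAX): max(-15, -3, -9) = -3
D (MAX): max(-16, -12, -13) = -12
E (MAX): max(20, 15, 0) = 20
B (MIN): min(-3, -12, 20) = -12
G (Chance): 1/3·3 + 1/3·-6 + 1/3·9 = 2
H (MAX): max(-7, -20, -12) = -7
I (MAX): max(19, 19, 7) = 19
F (MIN): min(2, -7, 19) = -7
K (MAX): max(20, -14, -2) = 20
J (MIN): min(20, -19, 4) = -19
Root (MAX): max(-12, -7, -19) = -7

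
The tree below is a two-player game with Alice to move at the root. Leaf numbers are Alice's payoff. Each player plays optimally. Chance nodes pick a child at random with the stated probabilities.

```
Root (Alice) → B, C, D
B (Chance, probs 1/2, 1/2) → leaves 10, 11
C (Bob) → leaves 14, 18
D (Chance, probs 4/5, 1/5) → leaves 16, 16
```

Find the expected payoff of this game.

16

B (Chance): 1/2·10 + 1/2·11 = 10.5
C (Bob): min(14, 18) = 14
D (Chance): 4/5·16 + 1/5·16 = 16
Root (Alice): max(10.5, 14, 16) = 16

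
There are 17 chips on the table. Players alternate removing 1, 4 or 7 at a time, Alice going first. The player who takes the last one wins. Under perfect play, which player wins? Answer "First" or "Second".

First

Positions where the player to move wins (W) vs loses (L):
i:   0  1  2  3  4  5  6  7  8  9 10 11 12 13 14 15 16 17
     L  W  L  W  W  L  W  W  L  W  L  W  W  L  W  W  L  W
Position 17 is W, so the first player wins.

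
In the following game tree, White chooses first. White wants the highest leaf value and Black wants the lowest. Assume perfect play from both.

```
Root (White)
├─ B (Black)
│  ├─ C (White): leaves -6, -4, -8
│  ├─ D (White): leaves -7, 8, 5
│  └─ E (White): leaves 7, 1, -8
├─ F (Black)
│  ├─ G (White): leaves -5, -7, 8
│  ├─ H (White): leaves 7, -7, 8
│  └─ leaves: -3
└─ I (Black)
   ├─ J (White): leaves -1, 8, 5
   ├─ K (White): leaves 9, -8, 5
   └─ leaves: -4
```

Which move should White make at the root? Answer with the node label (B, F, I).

F

C (White): max(-6, -4, -8) = -4
D (White): max(-7, 8, 5) = 8
E (White): max(7, 1, -8) = 7
B (Black): min(-4, 8, 7) = -4
G (White): max(-5, -7, 8) = 8
H (White): max(7, -7, 8) = 8
F (Black): min(8, 8, -3) = -3
J (White): max(-1, 8, 5) = 8
K (White): max(9, -8, 5) = 9
I (Black): min(8, 9, -4) = -4
Root (White): max(-4, -3, -4) = -3
White picks the child with the highest value: F (value -3).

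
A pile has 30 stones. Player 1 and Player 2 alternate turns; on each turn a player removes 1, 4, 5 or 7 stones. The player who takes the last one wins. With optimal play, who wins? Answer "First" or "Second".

Positions where the player to move wins (W) vs loses (L):
i:   0  1  2  3  4  5  6  7  8  9 10 11 12 13 14 15 16 17 18 19 20 21 22 23 24 25 26 27 28 29 30
     L  W  L  W  W  W  W  W  L  W  L  W  W  W  W  W  L  W  L  W  W  W  W  W  L  W  L  W  W  W  W
Position 30 is W, so the first player wins.

First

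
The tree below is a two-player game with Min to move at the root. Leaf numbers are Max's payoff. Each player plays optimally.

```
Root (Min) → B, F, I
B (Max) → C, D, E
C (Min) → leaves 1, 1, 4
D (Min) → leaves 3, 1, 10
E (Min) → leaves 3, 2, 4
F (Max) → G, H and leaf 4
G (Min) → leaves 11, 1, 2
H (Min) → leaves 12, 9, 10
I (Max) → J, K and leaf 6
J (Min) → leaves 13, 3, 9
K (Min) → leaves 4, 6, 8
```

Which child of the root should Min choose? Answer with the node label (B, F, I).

C (Min): min(1, 1, 4) = 1
D (Min): min(3, 1, 10) = 1
E (Min): min(3, 2, 4) = 2
B (Max): max(1, 1, 2) = 2
G (Min): min(11, 1, 2) = 1
H (Min): min(12, 9, 10) = 9
F (Max): max(1, 9, 4) = 9
J (Min): min(13, 3, 9) = 3
K (Min): min(4, 6, 8) = 4
I (Max): max(3, 4, 6) = 6
Root (Min): min(2, 9, 6) = 2
Min picks the child with the lowest value: B (value 2).

B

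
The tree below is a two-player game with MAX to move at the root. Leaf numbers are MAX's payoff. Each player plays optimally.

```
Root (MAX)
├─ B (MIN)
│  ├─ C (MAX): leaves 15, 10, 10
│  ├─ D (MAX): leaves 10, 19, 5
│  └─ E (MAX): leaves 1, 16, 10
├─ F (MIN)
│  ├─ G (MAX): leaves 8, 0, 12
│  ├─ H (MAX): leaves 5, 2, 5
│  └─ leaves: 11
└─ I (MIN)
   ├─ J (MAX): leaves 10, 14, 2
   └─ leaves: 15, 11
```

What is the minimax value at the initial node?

C (MAX): max(15, 10, 10) = 15
D (MAX): max(10, 19, 5) = 19
E (MAX): max(1, 16, 10) = 16
B (MIN): min(15, 19, 16) = 15
G (MAX): max(8, 0, 12) = 12
H (MAX): max(5, 2, 5) = 5
F (MIN): min(12, 5, 11) = 5
J (MAX): max(10, 14, 2) = 14
I (MIN): min(14, 15, 11) = 11
Root (MAX): max(15, 5, 11) = 15

15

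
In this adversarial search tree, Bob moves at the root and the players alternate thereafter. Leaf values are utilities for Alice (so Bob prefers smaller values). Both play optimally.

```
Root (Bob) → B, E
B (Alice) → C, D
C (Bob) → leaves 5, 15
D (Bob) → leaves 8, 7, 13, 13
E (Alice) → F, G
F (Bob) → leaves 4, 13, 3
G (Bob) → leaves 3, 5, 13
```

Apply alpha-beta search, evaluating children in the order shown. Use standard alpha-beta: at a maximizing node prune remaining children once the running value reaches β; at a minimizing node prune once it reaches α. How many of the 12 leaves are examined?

C [α=-∞,β=+∞]: v=5
D [α=5,β=+∞]: v=7
B [α=-∞,β=+∞]: v=7
F [α=-∞,β=7]: v=3
G [α=3,β=7]: v=3 after child 1 ≤ α → α-cutoff, skip 2
E [α=-∞,β=7]: v=3
Root [α=-∞,β=+∞]: v=3
Leaves evaluated: 10 of 12.

10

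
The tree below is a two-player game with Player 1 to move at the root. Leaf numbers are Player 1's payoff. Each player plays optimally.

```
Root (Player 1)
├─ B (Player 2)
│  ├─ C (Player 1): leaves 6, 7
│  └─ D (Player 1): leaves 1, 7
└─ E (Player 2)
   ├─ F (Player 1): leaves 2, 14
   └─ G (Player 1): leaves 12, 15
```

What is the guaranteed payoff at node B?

7

C: max(6, 7) = 7
D: max(1, 7) = 7
B: min(7, 7) = 7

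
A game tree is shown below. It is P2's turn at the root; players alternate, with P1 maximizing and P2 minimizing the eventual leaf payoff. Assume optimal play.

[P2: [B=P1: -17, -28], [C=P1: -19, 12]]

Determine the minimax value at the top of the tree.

-17

B (P1): max(-17, -28) = -17
C (P1): max(-19, 12) = 12
Root (P2): min(-17, 12) = -17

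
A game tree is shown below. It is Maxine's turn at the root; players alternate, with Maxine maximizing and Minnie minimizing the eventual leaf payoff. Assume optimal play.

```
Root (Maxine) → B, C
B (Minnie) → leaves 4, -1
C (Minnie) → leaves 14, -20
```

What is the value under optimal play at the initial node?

B (Minnie): min(4, -1) = -1
C (Minnie): min(14, -20) = -20
Root (Maxine): max(-1, -20) = -1

-1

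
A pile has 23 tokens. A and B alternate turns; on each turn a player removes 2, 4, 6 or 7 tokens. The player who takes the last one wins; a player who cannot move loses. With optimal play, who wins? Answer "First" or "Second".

First

Mark each pile size as W (mover wins) or L (mover loses):
i:   0  1  2  3  4  5  6  7  8  9 10 11 12 13 14 15 16 17 18 19 20 21 22 23
     L  L  W  W  W  W  W  W  W  L  L  W  W  W  W  W  W  W  L  L  W  W  W  W
Position 23 is W, so the first player wins.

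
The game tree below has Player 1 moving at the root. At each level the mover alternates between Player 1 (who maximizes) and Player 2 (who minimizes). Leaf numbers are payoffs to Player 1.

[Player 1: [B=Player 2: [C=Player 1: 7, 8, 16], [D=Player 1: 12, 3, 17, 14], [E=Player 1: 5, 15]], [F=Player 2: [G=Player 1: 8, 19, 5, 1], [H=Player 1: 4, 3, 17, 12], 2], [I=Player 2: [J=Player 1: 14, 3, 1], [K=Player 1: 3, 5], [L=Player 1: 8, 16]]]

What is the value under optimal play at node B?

15

C: max(7, 8, 16) = 16
D: max(12, 3, 17, 14) = 17
E: max(5, 15) = 15
B: min(16, 17, 15) = 15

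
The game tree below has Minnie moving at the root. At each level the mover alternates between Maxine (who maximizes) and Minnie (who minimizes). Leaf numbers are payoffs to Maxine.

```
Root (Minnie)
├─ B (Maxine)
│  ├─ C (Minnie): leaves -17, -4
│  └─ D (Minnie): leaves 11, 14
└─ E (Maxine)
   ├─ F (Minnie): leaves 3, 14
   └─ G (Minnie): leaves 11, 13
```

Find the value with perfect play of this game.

C (Minnie): min(-17, -4) = -17
D (Minnie): min(11, 14) = 11
B (Maxine): max(-17, 11) = 11
F (Minnie): min(3, 14) = 3
G (Minnie): min(11, 13) = 11
E (Maxine): max(3, 11) = 11
Root (Minnie): min(11, 11) = 11

11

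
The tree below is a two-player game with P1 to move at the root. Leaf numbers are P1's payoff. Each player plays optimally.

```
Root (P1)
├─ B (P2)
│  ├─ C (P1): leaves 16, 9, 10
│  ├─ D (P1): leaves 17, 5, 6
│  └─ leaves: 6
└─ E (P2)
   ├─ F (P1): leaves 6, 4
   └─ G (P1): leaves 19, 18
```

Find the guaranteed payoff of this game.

C (P1): max(16, 9, 10) = 16
D (P1): max(17, 5, 6) = 17
B (P2): min(16, 17, 6) = 6
F (P1): max(6, 4) = 6
G (P1): max(19, 18) = 19
E (P2): min(6, 19) = 6
Root (P1): max(6, 6) = 6

6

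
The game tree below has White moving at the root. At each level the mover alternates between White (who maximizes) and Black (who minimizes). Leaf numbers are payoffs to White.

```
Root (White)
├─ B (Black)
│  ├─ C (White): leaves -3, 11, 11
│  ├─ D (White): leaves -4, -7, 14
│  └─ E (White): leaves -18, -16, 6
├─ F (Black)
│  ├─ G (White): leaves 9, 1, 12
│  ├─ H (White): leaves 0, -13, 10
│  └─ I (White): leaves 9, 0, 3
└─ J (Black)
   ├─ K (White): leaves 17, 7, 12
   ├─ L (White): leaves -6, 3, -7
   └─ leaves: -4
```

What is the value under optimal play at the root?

C (White): max(-3, 11, 11) = 11
D (White): max(-4, -7, 14) = 14
E (White): max(-18, -16, 6) = 6
B (Black): min(11, 14, 6) = 6
G (White): max(9, 1, 12) = 12
H (White): max(0, -13, 10) = 10
I (White): max(9, 0, 3) = 9
F (Black): min(12, 10, 9) = 9
K (White): max(17, 7, 12) = 17
L (White): max(-6, 3, -7) = 3
J (Black): min(17, 3, -4) = -4
Root (White): max(6, 9, -4) = 9

9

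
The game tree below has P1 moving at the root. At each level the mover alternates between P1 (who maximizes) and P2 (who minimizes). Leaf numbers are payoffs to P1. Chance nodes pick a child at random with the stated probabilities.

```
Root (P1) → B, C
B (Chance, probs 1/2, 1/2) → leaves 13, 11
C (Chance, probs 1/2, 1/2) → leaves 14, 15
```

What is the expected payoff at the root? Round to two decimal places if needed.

14.5

B (Chance): 1/2·13 + 1/2·11 = 12
C (Chance): 1/2·14 + 1/2·15 = 14.5
Root (P1): max(12, 14.5) = 14.5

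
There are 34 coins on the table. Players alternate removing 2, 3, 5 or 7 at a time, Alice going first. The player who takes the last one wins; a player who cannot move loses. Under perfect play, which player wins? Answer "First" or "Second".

Positions where the player to move wins (W) vs loses (L):
i:   0  1  2  3  4  5  6  7  8  9 10 11 12 13 14 15 16 17 18 19 20 21 22 23 24 25 26 27 28 29 30 31 32 33 34
     L  L  W  W  W  W  W  W  W  L  L  W  W  W  W  W  W  W  L  L  W  W  W  W  W  W  W  L  L  W  W  W  W  W  W
Position 34 is W, so the first player wins.

First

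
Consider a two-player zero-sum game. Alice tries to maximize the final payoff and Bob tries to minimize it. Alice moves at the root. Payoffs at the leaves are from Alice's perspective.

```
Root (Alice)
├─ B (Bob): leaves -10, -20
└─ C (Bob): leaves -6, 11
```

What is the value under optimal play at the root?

B (Bob): min(-10, -20) = -20
C (Bob): min(-6, 11) = -6
Root (Alice): max(-20, -6) = -6

-6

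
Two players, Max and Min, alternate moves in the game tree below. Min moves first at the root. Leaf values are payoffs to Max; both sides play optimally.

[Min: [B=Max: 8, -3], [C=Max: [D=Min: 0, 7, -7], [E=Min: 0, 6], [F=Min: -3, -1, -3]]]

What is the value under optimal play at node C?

D: min(0, 7, -7) = -7
E: min(0, 6) = 0
F: min(-3, -1, -3) = -3
C: max(-7, 0, -3) = 0

0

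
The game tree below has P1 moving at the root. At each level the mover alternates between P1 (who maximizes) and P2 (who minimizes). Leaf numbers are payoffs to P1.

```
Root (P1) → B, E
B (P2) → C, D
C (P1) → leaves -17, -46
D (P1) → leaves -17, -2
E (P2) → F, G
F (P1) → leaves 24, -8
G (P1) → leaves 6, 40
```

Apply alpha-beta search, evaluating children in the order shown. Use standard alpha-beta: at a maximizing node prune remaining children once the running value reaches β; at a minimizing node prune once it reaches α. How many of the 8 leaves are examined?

7

C [α=-∞,β=+∞]: v=-17
D [α=-∞,β=-17]: v=-17 after child 1 ≥ β → β-cutoff, skip 1
B [α=-∞,β=+∞]: v=-17
F [α=-17,β=+∞]: v=24
G [α=-17,β=24]: v=40
E [α=-17,β=+∞]: v=24
Root [α=-∞,β=+∞]: v=24
Leaves evaluated: 7 of 8.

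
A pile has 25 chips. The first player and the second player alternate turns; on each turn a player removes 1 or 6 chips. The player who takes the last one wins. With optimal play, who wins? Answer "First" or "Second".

Compute winning (W) and losing (L) positions by backward induction:
i:   0  1  2  3  4  5  6  7  8  9 10 11 12 13 14 15 16 17 18 19 20 21 22 23 24 25
     L  W  L  W  L  W  W  L  W  L  W  L  W  W  L  W  L  W  L  W  W  L  W  L  W  L
Position 25 is L, so the second player wins.

Second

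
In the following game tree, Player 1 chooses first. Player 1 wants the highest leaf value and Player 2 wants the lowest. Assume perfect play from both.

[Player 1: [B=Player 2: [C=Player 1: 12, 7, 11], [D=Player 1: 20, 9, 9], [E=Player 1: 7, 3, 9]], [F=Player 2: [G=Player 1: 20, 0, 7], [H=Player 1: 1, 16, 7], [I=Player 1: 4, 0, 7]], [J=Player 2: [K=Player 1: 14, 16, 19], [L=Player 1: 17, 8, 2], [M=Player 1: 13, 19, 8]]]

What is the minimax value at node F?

G: max(20, 0, 7) = 20
H: max(1, 16, 7) = 16
I: max(4, 0, 7) = 7
F: min(20, 16, 7) = 7

7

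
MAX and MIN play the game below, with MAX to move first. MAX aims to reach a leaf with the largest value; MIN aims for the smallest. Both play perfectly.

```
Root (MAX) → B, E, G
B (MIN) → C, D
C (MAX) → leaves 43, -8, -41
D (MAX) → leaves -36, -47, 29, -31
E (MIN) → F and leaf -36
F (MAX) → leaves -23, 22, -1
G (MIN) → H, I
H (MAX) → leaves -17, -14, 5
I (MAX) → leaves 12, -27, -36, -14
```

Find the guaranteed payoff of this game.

29

C (MAX): max(43, -8, -41) = 43
D (MAX): max(-36, -47, 29, -31) = 29
B (MIN): min(43, 29) = 29
F (MAX): max(-23, 22, -1) = 22
E (MIN): min(22, -36) = -36
H (MAX): max(-17, -14, 5) = 5
I (MAX): max(12, -27, -36, -14) = 12
G (MIN): min(5, 12) = 5
Root (MAX): max(29, -36, 5) = 29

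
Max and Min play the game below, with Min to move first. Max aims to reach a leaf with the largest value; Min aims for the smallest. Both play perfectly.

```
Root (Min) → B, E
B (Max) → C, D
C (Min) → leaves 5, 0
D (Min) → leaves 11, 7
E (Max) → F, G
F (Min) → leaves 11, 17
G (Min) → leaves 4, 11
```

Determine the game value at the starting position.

C (Min): min(5, 0) = 0
D (Min): min(11, 7) = 7
B (Max): max(0, 7) = 7
F (Min): min(11, 17) = 11
G (Min): min(4, 11) = 4
E (Max): max(11, 4) = 11
Root (Min): min(7, 11) = 7

7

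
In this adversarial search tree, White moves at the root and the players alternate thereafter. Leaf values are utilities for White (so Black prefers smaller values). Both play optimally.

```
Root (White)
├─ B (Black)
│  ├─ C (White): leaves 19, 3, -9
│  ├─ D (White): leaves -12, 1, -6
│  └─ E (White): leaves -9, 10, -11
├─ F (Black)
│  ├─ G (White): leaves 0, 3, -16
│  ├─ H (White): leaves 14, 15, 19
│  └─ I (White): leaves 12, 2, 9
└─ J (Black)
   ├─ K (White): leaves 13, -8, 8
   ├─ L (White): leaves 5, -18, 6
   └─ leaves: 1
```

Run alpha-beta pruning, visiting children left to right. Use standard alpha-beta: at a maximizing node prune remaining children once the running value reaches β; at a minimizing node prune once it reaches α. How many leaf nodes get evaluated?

20

C [α=-∞,β=+∞]: v=19
D [α=-∞,β=19]: v=1
E [α=-∞,β=1]: v=10 after child 2 ≥ β → β-cutoff, skip 1
B [α=-∞,β=+∞]: v=1
G [α=1,β=+∞]: v=3
H [α=1,β=3]: v=14 after child 1 ≥ β → β-cutoff, skip 2
I [α=1,β=3]: v=12 after child 1 ≥ β → β-cutoff, skip 2
F [α=1,β=+∞]: v=3
K [α=3,β=+∞]: v=13
L [α=3,β=13]: v=6
J [α=3,β=+∞]: v=1
Root [α=-∞,β=+∞]: v=3
Leaves evaluated: 20 of 25.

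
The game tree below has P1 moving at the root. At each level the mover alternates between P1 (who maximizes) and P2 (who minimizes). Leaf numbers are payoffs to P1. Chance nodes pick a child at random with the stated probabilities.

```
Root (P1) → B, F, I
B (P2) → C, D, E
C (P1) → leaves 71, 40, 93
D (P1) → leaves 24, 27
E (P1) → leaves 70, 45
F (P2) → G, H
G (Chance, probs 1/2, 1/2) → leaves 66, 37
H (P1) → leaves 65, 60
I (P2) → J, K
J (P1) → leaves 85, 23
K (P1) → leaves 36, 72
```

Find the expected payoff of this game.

72

C (P1): max(71, 40, 93) = 93
D (P1): max(24, 27) = 27
E (P1): max(70, 45) = 70
B (P2): min(93, 27, 70) = 27
G (Chance): 1/2·66 + 1/2·37 = 51.5
H (P1): max(65, 60) = 65
F (P2): min(51.5, 65) = 51.5
J (P1): max(85, 23) = 85
K (P1): max(36, 72) = 72
I (P2): min(85, 72) = 72
Root (P1): max(27, 51.5, 72) = 72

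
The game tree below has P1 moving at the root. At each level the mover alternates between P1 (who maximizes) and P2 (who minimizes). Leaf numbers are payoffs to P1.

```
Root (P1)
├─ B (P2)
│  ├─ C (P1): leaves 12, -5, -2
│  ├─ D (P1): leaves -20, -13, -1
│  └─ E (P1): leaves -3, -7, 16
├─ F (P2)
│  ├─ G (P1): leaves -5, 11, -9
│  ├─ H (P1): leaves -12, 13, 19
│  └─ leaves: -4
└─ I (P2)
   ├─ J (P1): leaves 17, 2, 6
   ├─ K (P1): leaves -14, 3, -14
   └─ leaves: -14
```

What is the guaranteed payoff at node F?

-4

G: max(-5, 11, -9) = 11
H: max(-12, 13, 19) = 19
F: min(11, 19, -4) = -4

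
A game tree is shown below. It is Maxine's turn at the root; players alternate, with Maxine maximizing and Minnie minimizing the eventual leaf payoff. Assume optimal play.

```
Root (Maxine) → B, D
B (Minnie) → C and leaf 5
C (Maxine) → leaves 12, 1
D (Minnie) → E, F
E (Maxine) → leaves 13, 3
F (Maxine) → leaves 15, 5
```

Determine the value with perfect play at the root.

C (Maxine): max(12, 1) = 12
B (Minnie): min(12, 5) = 5
E (Maxine): max(13, 3) = 13
F (Maxine): max(15, 5) = 15
D (Minnie): min(13, 15) = 13
Root (Maxine): max(5, 13) = 13

13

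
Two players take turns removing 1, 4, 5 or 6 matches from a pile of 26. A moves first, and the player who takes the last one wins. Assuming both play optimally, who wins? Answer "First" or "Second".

First

W/L table (W = player to move can force a win):
i:   0  1  2  3  4  5  6  7  8  9 10 11 12 13 14 15 16 17 18 19 20 21 22 23 24 25 26
     L  W  L  W  W  W  W  W  W  L  W  L  W  W  W  W  W  W  L  W  L  W  W  W  W  W  W
Position 26 is W, so the first player wins.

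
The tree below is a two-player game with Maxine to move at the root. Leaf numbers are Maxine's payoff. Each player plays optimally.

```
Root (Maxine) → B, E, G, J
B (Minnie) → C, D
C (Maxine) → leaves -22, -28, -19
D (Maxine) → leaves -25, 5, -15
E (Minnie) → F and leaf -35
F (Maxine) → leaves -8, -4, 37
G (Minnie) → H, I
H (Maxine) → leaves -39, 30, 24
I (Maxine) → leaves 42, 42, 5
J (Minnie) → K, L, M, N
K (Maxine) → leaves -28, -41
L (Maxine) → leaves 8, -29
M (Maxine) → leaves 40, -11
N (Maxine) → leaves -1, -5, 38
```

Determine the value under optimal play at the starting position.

C (Maxine): max(-22, -28, -19) = -19
D (Maxine): max(-25, 5, -15) = 5
B (Minnie): min(-19, 5) = -19
F (Maxine): max(-8, -4, 37) = 37
E (Minnie): min(37, -35) = -35
H (Maxine): max(-39, 30, 24) = 30
I (Maxine): max(42, 42, 5) = 42
G (Minnie): min(30, 42) = 30
K (Maxine): max(-28, -41) = -28
L (Maxine): max(8, -29) = 8
M (Maxine): max(40, -11) = 40
N (Maxine): max(-1, -5, 38) = 38
J (Minnie): min(-28, 8, 40, 38) = -28
Root (Maxine): max(-19, -35, 30, -28) = 30

30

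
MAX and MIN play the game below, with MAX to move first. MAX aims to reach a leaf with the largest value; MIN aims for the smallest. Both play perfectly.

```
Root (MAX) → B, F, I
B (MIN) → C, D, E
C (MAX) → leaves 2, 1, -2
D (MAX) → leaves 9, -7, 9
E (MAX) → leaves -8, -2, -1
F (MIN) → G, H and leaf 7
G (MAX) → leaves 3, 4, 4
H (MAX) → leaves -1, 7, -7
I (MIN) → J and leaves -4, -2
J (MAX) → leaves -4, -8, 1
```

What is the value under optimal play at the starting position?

C (MAX): max(2, 1, -2) = 2
D (MAX): max(9, -7, 9) = 9
E (MAX): max(-8, -2, -1) = -1
B (MIN): min(2, 9, -1) = -1
G (MAX): max(3, 4, 4) = 4
H (MAX): max(-1, 7, -7) = 7
F (MIN): min(4, 7, 7) = 4
J (MAX): max(-4, -8, 1) = 1
I (MIN): min(1, -4, -2) = -4
Root (MAX): max(-1, 4, -4) = 4

4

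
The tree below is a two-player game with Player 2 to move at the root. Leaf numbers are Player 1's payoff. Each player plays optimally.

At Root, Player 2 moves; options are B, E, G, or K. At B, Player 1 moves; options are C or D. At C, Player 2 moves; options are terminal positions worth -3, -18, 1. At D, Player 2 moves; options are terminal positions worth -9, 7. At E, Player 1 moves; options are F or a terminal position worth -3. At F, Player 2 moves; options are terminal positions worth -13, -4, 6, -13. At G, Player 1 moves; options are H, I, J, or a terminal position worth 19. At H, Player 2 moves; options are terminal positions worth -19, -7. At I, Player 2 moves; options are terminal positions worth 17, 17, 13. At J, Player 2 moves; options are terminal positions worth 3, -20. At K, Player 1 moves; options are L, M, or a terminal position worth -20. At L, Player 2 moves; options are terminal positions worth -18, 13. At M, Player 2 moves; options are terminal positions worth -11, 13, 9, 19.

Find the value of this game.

C (Player 2): min(-3, -18, 1) = -18
D (Player 2): min(-9, 7) = -9
B (Player 1): max(-18, -9) = -9
F (Player 2): min(-13, -4, 6, -13) = -13
E (Player 1): max(-13, -3) = -3
H (Player 2): min(-19, -7) = -19
I (Player 2): min(17, 17, 13) = 13
J (Player 2): min(3, -20) = -20
G (Player 1): max(-19, 13, -20, 19) = 19
L (Player 2): min(-18, 13) = -18
M (Player 2): min(-11, 13, 9, 19) = -11
K (Player 1): max(-18, -11, -20) = -11
Root (Player 2): min(-9, -3, 19, -11) = -11

-11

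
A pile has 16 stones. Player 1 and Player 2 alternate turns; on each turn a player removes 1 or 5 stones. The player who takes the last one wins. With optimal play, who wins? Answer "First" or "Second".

Compute winning (W) and losing (L) positions by backward induction:
i:   0  1  2  3  4  5  6  7  8  9 10 11 12 13 14 15 16
     L  W  L  W  L  W  L  W  L  W  L  W  L  W  L  W  L
Position 16 is L, so the second player wins.

Second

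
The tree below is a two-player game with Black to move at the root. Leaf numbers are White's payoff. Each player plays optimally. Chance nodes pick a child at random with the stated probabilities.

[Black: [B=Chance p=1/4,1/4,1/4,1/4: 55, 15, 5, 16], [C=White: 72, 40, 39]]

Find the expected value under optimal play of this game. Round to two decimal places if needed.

B (Chance): 1/4·55 + 1/4·15 + 1/4·5 + 1/4·16 = 22.75
C (White): max(72, 40, 39) = 72
Root (Black): min(22.75, 72) = 22.75

22.75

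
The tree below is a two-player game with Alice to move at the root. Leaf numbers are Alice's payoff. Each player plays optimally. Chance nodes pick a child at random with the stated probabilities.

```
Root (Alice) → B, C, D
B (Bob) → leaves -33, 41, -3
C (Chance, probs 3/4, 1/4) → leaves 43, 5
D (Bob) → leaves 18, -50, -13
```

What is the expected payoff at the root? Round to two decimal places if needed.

33.5

B (Bob): min(-33, 41, -3) = -33
C (Chance): 3/4·43 + 1/4·5 = 33.5
D (Bob): min(18, -50, -13) = -50
Root (Alice): max(-33, 33.5, -50) = 33.5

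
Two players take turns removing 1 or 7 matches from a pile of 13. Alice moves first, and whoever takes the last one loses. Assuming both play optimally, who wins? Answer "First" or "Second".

Second

Compute winning (W) and losing (L) positions by backward induction:
i:   0  1  2  3  4  5  6  7  8  9 10 11 12 13
     W  L  W  L  W  L  W  L  W  L  W  L  W  L
Position 13 is L, so the second player wins.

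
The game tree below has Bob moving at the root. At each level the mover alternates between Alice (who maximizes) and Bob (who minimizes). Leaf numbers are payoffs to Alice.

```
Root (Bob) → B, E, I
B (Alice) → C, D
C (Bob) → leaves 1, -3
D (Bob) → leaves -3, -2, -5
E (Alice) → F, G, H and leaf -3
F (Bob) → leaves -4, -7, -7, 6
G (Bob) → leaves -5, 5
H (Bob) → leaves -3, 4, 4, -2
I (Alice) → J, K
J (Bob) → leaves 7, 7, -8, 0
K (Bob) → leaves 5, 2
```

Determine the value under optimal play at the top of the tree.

-3

C (Bob): min(1, -3) = -3
D (Bob): min(-3, -2, -5) = -5
B (Alice): max(-3, -5) = -3
F (Bob): min(-4, -7, -7, 6) = -7
G (Bob): min(-5, 5) = -5
H (Bob): min(-3, 4, 4, -2) = -3
E (Alice): max(-7, -5, -3, -3) = -3
J (Bob): min(7, 7, -8, 0) = -8
K (Bob): min(5, 2) = 2
I (Alice): max(-8, 2) = 2
Root (Bob): min(-3, -3, 2) = -3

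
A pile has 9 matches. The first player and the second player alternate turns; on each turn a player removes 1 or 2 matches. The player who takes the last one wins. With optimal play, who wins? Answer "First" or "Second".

i:   0  1  2  3  4  5  6  7  8  9
     L  W  W  L  W  W  L  W  W  L
Position 9 is L, so the second player wins.

Second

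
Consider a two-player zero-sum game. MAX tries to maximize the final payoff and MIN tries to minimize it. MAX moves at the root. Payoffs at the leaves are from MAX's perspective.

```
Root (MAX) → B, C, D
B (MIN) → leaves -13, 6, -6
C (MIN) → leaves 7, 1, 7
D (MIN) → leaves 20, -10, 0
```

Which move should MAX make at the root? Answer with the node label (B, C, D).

B (MIN): min(-13, 6, -6) = -13
C (MIN): min(7, 1, 7) = 1
D (MIN): min(20, -10, 0) = -10
Root (MAX): max(-13, 1, -10) = 1
MAX picks the child with the highest value: C (value 1).

C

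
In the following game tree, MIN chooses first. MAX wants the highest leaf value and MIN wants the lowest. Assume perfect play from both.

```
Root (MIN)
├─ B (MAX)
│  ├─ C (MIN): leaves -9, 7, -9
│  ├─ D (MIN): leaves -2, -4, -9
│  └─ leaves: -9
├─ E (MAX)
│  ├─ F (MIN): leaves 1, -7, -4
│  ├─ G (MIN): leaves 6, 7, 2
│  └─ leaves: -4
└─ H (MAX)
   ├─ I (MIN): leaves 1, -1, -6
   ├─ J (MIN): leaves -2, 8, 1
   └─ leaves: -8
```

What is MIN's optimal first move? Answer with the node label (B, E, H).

B

C (MIN): min(-9, 7, -9) = -9
D (MIN): min(-2, -4, -9) = -9
B (MAX): max(-9, -9, -9) = -9
F (MIN): min(1, -7, -4) = -7
G (MIN): min(6, 7, 2) = 2
E (MAX): max(-7, 2, -4) = 2
I (MIN): min(1, -1, -6) = -6
J (MIN): min(-2, 8, 1) = -2
H (MAX): max(-6, -2, -8) = -2
Root (MIN): min(-9, 2, -2) = -9
MIN picks the child with the lowest value: B (value -9).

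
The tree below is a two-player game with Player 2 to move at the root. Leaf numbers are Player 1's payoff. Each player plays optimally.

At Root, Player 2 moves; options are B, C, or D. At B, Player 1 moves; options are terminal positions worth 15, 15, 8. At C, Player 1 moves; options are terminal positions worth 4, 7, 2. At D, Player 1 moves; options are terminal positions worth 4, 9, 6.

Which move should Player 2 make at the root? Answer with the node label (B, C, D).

B (Player 1): max(15, 15, 8) = 15
C (Player 1): max(4, 7, 2) = 7
D (Player 1): max(4, 9, 6) = 9
Root (Player 2): min(15, 7, 9) = 7
Player 2 picks the child with the lowest value: C (value 7).

C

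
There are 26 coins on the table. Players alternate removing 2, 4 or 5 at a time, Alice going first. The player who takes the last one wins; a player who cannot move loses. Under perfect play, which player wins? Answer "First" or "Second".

First

W/L table (W = player to move can force a win):
i:   0  1  2  3  4  5  6  7  8  9 10 11 12 13 14 15 16 17 18 19 20 21 22 23 24 25 26
     L  L  W  W  W  W  W  L  L  W  W  W  W  W  L  L  W  W  W  W  W  L  L  W  W  W  W
Position 26 is W, so the first player wins.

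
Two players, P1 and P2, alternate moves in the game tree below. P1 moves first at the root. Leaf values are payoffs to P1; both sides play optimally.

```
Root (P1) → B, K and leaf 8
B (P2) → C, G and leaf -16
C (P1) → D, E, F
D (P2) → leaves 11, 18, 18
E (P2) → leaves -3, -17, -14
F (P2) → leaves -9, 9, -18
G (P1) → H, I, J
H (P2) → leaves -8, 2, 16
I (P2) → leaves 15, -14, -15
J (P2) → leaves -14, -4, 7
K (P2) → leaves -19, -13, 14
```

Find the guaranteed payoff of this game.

D (P2): min(11, 18, 18) = 11
E (P2): min(-3, -17, -14) = -17
F (P2): min(-9, 9, -18) = -18
C (P1): max(11, -17, -18) = 11
H (P2): min(-8, 2, 16) = -8
I (P2): min(15, -14, -15) = -15
J (P2): min(-14, -4, 7) = -14
G (P1): max(-8, -15, -14) = -8
B (P2): min(11, -8, -16) = -16
K (P2): min(-19, -13, 14) = -19
Root (P1): max(-16, -19, 8) = 8

8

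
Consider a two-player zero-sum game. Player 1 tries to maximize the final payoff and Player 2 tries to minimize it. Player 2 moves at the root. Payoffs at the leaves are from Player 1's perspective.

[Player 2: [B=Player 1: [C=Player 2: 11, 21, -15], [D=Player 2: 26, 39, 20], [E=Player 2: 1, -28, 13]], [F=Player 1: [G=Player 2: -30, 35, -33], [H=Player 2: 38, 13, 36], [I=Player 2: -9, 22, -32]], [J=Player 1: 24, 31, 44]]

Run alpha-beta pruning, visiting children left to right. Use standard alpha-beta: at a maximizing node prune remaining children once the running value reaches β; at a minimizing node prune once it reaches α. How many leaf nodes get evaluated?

C [α=-∞,β=+∞]: v=-15
D [α=-15,β=+∞]: v=20
E [α=20,β=+∞]: v=1 after child 1 ≤ α → α-cutoff, skip 2
B [α=-∞,β=+∞]: v=20
G [α=-∞,β=20]: v=-33
H [α=-33,β=20]: v=13
I [α=13,β=20]: v=-9 after child 1 ≤ α → α-cutoff, skip 2
F [α=-∞,β=20]: v=13
J [α=-∞,β=13]: v=24 after child 1 ≥ β → β-cutoff, skip 2
Root [α=-∞,β=+∞]: v=13
Leaves evaluated: 15 of 21.

15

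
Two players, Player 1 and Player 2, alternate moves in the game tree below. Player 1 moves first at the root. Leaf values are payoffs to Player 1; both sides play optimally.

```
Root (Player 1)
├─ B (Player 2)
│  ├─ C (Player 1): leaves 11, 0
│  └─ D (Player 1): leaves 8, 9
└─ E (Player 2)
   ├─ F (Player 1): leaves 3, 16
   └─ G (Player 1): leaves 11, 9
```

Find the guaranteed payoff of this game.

C (Player 1): max(11, 0) = 11
D (Player 1): max(8, 9) = 9
B (Player 2): min(11, 9) = 9
F (Player 1): max(3, 16) = 16
G (Player 1): max(11, 9) = 11
E (Player 2): min(16, 11) = 11
Root (Player 1): max(9, 11) = 11

11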